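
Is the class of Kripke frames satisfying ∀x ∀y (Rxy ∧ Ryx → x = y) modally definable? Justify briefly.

Not definable by any modal formula

Any modally definable frame class is closed under surjective bounded morphisms.
The 8-cycle (worlds a,b,c,d,e,f,g,h with a→b→c→d→e→f→g→h→a) is antisymmetric. Sending even-indexed worlds to s and odd-indexed worlds to t is a surjective bounded morphism onto the two-world frame with s↔t, which is not antisymmetric.
So no modal formula (or set of formulas) defines exactly the antisymmetric frames.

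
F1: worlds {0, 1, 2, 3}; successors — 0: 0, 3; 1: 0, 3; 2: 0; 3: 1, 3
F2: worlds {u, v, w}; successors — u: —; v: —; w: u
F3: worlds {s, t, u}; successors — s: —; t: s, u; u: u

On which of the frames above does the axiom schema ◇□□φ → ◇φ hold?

F1

The schema corresponds to a generalized confluence (Geach) condition: ∀x ∀y (xRy → ∃w (yR²w ∧ xRw)).
F1: condition met.
F2: fails — wRu but no t with uR²t and wRt.
F3: fails — tRs but no w with sR²w and tRw.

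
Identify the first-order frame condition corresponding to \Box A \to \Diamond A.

seriality

This schema is the D axiom.
Its frame correspondent is seriality — \forall x \exists y Rxy.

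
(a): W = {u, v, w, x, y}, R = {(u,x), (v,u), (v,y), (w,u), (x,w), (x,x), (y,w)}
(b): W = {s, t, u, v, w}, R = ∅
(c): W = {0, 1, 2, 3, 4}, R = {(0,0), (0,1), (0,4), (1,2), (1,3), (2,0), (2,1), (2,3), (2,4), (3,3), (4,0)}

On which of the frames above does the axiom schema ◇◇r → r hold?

(b)

The schema corresponds to a generalized confluence (Geach) condition: ∀x ∀y (xR²y → ∃w (y = w ∧ x = w)).
(a): fails — uR²w but w ≠ u.
(b): holds.
(c): fails — 0R²1 but 1 ≠ 0.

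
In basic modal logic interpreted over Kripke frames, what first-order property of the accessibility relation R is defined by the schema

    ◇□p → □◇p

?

Suppose ◇□p→□◇p is valid. Take Rxy, Rxz and set V(p)={w : Ryw}. Then □p at y so ◇□p at x, so □◇p at x, so ◇p at z, giving w with Rzw and Ryw.
Conversely, on a frame with convergence the schema holds at every world under every valuation.
So the correspondent is convergence.

Convergence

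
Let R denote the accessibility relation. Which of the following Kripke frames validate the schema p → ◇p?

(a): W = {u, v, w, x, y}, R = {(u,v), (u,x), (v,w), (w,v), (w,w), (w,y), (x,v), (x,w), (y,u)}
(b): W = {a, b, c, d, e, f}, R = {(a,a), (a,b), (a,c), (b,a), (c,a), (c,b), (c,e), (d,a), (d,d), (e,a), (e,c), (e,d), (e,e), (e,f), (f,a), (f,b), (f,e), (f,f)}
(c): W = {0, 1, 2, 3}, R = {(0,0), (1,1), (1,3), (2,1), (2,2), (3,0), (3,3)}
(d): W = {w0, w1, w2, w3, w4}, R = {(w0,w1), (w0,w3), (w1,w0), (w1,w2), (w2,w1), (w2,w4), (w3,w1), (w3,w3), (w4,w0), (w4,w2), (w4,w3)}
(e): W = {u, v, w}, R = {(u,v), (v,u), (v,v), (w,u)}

(c)

The schema corresponds to reflexivity: ∀x Rxx.
(a): fails — world u does not see itself.
(b): fails — world b does not see itself.
(c): condition met.
(d): fails — world w0 does not see itself.
(e): fails — world u does not see itself.
Valid on: (c).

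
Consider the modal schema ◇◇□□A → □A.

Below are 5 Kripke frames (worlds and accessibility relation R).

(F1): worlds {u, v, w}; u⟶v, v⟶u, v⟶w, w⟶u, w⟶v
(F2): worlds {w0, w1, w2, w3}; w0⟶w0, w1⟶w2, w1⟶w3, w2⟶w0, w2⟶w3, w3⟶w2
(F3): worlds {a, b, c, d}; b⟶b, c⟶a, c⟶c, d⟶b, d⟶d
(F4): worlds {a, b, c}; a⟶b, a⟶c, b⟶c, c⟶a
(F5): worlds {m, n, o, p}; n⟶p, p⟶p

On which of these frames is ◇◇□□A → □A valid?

The schema corresponds to a generalized confluence (Geach) condition: ∀x ∀y ∀z ((xR²y ∧ xRz) → ∃w (yR²w ∧ z = w)).
(F1): fails — uR²u, uRv but no t with uR²t and v=t.
(F2): fails — w1R²w0, w1Rw2 but no w with w0R²w and w2=w.
(F3): fails — cR²a, cRa but no w with aR²w and a=w.
(F4): fails — aR²a, aRb but no w with aR²w and b=w.
(F5): holds.
Valid on: (F5).

(F5)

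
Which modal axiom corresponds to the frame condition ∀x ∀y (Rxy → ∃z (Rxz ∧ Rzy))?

This is density; the standard corresponding axiom is C4: □□p → □p.

□□p → □p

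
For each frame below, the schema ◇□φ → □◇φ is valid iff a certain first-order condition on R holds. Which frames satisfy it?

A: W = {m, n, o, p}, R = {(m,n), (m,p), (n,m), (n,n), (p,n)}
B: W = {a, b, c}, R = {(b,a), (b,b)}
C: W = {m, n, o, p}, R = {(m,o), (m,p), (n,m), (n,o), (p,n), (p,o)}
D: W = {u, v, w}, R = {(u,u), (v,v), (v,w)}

A

The schema corresponds to convergence: ∀x ∀y ∀z (Rxy ∧ Rxz → ∃w (Ryw ∧ Rzw)).
A: satisfies the condition.
B: fails — Rba and Rba but a and a have no common successor.
C: fails — Rmo and Rmo but o and o have no common successor.
D: fails — Rvw and Rvw but w and w have no common successor.
Valid on: A.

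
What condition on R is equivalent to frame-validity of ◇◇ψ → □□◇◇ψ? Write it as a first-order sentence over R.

∀x ∀y ∀z ((xR²y ∧ xR²z) → ∃w (y = w ∧ zR²w))

This is a Sahlqvist (Geach-type) schema ◇^2□^0ψ → □^2◇^2ψ.
Minimal-valuation argument: fix x; take any y with xR^2y and any z with xR^2z. Set V(ψ) to the set of worlds R-reachable from y in exactly 0 steps. Then □^0ψ holds at y, so the antecedent holds at x; validity forces ◇^2ψ at z, giving a w with zR^2w and yR^0w.
First-order correspondent: ∀x ∀y ∀z ((xR²y ∧ xR²z) → ∃w (y = w ∧ zR²w)).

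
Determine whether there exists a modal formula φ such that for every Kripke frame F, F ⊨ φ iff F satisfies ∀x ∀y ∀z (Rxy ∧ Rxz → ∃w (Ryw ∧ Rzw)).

Yes: it is convergence, defined by the .2 schema ◇□r → □◇r.
Suppose ◇□r→□◇r is valid. Take Rxy, Rxz and set V(r)={w : Ryw}. Then □r at y so ◇□r at x, so □◇r at x, so ◇r at z, giving w with Rzw and Ryw.

Yes, by ◇□r → □◇r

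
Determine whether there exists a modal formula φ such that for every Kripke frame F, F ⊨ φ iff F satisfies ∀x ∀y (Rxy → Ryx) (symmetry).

The condition is symmetry. A defining modal formula is p → □◇p.
Suppose p→□◇p is valid. Take Rxy and set V(p)={x}. Then p at x, so □◇p at x, so ◇p at y, so some z with Ryz has p; z=x, i.e. Ryx.

Definable; p → □◇p defines it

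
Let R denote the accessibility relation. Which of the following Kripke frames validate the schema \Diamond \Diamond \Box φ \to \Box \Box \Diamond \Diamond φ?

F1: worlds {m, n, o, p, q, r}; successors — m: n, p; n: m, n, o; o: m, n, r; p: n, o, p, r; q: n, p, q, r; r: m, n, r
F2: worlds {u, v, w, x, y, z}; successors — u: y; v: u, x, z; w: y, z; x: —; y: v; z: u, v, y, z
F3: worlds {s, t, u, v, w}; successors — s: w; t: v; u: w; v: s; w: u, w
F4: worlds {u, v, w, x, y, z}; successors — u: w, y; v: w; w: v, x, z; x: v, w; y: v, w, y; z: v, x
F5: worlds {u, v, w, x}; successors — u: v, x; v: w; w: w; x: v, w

The schema corresponds to a generalized confluence (Geach) condition: \forall x \forall y \forall z ((x R^2 y \wedge x R^2 z) \to \exists w (yRw \wedge z R^2 w)).
F1: holds.
F2: fails — vR²u, vR²u but no t with uRt and uR²t.
F3: holds.
F4: fails — uR²v, uR²v but no t with vRt and vR²t.
F5: holds.

F1, F3, F5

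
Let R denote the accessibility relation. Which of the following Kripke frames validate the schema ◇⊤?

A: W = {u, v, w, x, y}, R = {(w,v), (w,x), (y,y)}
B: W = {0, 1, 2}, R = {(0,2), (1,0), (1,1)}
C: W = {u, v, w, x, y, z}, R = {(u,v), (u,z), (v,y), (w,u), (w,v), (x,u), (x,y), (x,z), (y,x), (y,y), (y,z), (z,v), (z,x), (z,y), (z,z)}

The schema corresponds to seriality: ∀x ∃y Rxy.
A: fails — world u has no successor.
B: fails — world 2 has no successor.
C: satisfies the condition.

C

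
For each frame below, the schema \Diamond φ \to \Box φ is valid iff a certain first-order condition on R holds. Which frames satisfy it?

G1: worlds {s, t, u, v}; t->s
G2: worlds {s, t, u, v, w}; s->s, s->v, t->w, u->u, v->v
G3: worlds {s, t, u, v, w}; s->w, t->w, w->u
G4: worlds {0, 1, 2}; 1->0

G1, G3, G4

The schema corresponds to partial functionality: \forall x \forall y \forall z (Rxy \wedge Rxz \to y = z).
G1: satisfies the condition.
G2: fails — s sees both s and v.
G3: satisfies the condition.
G4: satisfies the condition.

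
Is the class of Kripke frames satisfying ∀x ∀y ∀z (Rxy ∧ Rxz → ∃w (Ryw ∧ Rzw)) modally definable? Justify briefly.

Yes: it is convergence, defined by the .2 schema ◇□p → □◇p.

Definable; ◇□p → □◇p defines it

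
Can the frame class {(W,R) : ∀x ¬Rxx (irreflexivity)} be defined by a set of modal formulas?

No — not modally definable

If a class were modally definable it would be closed under surjective bounded morphisms (Goldblatt–Thomason).
The 4-cycle (worlds 0,1,2,3 with 0→1→2→3→0) is irreflexive, and the map sending every world to a single reflexive point • is a surjective bounded morphism (forth: every edge maps to (•,•); back: every world has a successor). So any modal formula valid on the 4-cycle is also valid on the reflexive point, which is not irreflexive.
Hence irreflexivity is not modally definable.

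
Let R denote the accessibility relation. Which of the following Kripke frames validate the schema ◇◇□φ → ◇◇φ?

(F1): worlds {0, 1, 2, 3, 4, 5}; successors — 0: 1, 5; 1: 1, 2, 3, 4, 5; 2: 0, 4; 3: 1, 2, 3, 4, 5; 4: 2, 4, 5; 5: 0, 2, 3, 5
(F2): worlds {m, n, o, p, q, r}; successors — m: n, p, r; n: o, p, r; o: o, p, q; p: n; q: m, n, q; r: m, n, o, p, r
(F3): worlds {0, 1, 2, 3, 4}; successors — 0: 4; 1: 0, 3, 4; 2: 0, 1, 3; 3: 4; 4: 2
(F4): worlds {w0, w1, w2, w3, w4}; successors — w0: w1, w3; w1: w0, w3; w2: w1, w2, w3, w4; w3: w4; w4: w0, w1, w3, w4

This is the axiom for a generalized confluence (Geach) condition; its first-order frame correspondent is ∀x ∀y (xR²y → ∃w (yRw ∧ xR²w)).
(F1): holds.
(F2): fails — pR²p but no w with pRw and pR²w.
(F3): fails — 0R²2 but no w with 2Rw and 0R²w.
(F4): holds.

(F1), (F4)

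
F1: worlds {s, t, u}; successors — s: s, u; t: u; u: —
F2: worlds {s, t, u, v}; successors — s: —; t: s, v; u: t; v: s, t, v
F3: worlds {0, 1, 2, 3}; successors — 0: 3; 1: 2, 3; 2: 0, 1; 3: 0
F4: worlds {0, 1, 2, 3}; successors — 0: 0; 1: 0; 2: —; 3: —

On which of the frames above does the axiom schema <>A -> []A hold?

F4

This is the axiom for partial functionality; its first-order frame correspondent is forall x forall y forall z (Rxy & Rxz -> y = z).
F1: fails — s sees both s and u.
F2: fails — t sees both s and v.
F3: fails — 1 sees both 2 and 3.
F4: ✓.
Valid on: F4.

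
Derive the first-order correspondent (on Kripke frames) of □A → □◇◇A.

∀x ∀z (xRz → ∃w (xRw ∧ zR²w))

This is a Sahlqvist (Geach-type) schema ◇^0□^1A → □^1◇^2A.
Minimal-valuation argument: fix x; take any y with xR^0y and any z with xR^1z. Set V(A) to the set of worlds R-reachable from y in exactly 1 step. Then □^1A holds at y, so the antecedent holds at x; validity forces ◇^2A at z, giving a w with zR^2w and yR^1w.
First-order correspondent: ∀x ∀z (xRz → ∃w (xRw ∧ zR²w)).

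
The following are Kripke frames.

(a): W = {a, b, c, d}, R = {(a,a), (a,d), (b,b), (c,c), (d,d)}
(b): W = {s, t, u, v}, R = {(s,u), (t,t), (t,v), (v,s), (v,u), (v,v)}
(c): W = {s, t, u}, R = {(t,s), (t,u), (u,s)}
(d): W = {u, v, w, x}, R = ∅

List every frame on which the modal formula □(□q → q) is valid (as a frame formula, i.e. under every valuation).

This is the axiom for shift-reflexivity; its first-order frame correspondent is ∀x ∀y (Rxy → Ryy).
(a): satisfies the condition.
(b): fails — Rvu but not Ruu.
(c): fails — Rus but not Rss.
(d): satisfies the condition.
Valid on: (a), (d).

(a), (d)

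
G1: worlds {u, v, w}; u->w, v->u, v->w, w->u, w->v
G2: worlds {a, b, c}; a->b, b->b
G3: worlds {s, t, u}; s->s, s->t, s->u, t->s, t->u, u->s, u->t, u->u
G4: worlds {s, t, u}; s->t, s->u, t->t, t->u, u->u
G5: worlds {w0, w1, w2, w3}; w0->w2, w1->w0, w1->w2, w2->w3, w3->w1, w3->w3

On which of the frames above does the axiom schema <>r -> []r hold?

G2

The schema corresponds to partial functionality: forall x forall y forall z (Rxy & Rxz -> y = z).
G1: fails — v sees both u and w.
G2: ✓.
G3: fails — s sees both s and t.
G4: fails — s sees both t and u.
G5: fails — w1 sees both w0 and w2.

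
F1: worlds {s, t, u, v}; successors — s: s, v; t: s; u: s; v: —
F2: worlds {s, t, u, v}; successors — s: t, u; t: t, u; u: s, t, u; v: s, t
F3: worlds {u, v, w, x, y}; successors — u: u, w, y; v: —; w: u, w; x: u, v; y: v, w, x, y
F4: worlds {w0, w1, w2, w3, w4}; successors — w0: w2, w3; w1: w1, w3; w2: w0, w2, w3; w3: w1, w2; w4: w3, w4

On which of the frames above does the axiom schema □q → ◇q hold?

Frame correspondent (Sahlqvist): ∀x ∃y Rxy — i.e. seriality.
F1: fails — world v has no successor.
F2: condition met.
F3: fails — world v has no successor.
F4: condition met.

F2, F4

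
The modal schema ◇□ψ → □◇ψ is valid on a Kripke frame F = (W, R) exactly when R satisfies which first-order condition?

Convergence

Suppose ◇□ψ→□◇ψ is valid. Take Rxy, Rxz and set V(ψ)={w : Ryw}. Then □ψ at y so ◇□ψ at x, so □◇ψ at x, so ◇ψ at z, giving w with Rzw and Ryw.
Conversely, on a frame with convergence the schema holds at every world under every valuation.
So the correspondent is convergence.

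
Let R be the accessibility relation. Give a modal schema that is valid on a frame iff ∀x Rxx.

□p → p

The condition is reflexivity. The T schema □p → p defines it.
Suppose □p→p is valid. At any x set V(p)={w : Rxw}. Then □p holds at x, so p holds at x, i.e. Rxx.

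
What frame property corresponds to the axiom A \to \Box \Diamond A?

Suppose A→□◇A is valid. Take Rxy and set V(A)={x}. Then A at x, so □◇A at x, so ◇A at y, so some z with Ryz has A; z=x, i.e. Ryx.

symmetry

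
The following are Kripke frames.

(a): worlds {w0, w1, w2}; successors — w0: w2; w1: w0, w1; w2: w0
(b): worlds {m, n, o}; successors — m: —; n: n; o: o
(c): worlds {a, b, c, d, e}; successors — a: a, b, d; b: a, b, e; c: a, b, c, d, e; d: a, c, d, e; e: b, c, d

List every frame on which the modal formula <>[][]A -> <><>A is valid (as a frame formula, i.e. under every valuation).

The schema corresponds to a generalized confluence (Geach) condition: forall x forall y (xRy -> exists w (y R^2 w & x R^2 w)).
(a): fails — w0Rw2 but no w with w2R²w and w0R²w.
(b): holds.
(c): holds.

(b), (c)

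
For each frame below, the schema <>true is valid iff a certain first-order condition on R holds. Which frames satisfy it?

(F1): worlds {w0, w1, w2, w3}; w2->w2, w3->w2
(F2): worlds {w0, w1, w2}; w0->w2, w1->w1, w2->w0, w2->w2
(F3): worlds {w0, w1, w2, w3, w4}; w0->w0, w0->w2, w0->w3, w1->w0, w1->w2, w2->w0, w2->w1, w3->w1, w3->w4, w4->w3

(F2), (F3)

The schema corresponds to seriality: forall x exists y Rxy.
(F1): fails — world w0 has no successor.
(F2): ✓.
(F3): ✓.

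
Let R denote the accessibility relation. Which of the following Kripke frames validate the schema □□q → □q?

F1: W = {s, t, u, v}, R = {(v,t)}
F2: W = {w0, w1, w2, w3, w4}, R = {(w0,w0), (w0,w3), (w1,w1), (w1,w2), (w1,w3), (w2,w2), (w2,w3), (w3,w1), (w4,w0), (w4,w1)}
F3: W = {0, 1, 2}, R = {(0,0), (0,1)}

F2, F3

Frame correspondent (Sahlqvist): ∀x ∀y (Rxy → ∃z (Rxz ∧ Rzy)) — i.e. density.
F1: fails — Rvt but no z with Rvz and Rzt.
F2: condition met.
F3: condition met.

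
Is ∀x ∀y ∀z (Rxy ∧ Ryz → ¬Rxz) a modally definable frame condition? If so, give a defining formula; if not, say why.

Not definable by any modal formula

Modal frame validity is preserved under surjective bounded morphisms.
The 7-cycle (worlds a,b,c,d,e,f,g with a→b→c→d→e→f→g→a) is intransitive. Mapping every world to a single reflexive point • is a surjective bounded morphism; the reflexive point is not intransitive (R••∧R•• but R••).
Hence intransitivity is not modally definable.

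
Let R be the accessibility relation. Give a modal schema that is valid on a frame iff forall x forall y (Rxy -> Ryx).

This is symmetry; the standard corresponding axiom is B: s → □◇s.

s → □◇s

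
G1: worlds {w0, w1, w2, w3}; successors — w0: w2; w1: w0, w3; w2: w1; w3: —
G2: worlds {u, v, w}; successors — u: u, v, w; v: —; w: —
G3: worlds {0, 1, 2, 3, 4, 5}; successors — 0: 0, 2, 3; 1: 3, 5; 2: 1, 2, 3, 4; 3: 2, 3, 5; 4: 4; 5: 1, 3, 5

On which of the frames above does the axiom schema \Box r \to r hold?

The schema corresponds to reflexivity: \forall x Rxx.
G1: fails — world w0 does not see itself.
G2: fails — world v does not see itself.
G3: fails — world 1 does not see itself.

none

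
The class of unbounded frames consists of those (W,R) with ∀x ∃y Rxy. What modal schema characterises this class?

This is seriality; the standard corresponding axiom is D: □ψ → ◇ψ.
Suppose □ψ→◇ψ is valid. At any x set V(ψ)=W. Then □ψ at x, so ◇ψ at x, so x has a successor.

□ψ → ◇ψ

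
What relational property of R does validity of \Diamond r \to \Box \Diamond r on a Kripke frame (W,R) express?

The Euclidean property

Suppose ◇r→□◇r is valid. Take Rxy, Rxz and set V(r)={y}. Then ◇r at x, so □◇r at x, so ◇r at z, so some w with Rzw has r; w=y, i.e. Rzy. By symmetry of the argument, Ryz.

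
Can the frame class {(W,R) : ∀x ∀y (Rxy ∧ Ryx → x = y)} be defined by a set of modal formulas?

Modal frame validity is preserved under surjective bounded morphisms.
The 4-cycle (worlds a,b,c,d with a→b→c→d→a) is antisymmetric. Sending even-indexed worlds to s and odd-indexed worlds to t is a surjective bounded morphism onto the two-world frame with s↔t, which is not antisymmetric.
So no modal formula (or set of formulas) defines exactly the antisymmetric frames.

No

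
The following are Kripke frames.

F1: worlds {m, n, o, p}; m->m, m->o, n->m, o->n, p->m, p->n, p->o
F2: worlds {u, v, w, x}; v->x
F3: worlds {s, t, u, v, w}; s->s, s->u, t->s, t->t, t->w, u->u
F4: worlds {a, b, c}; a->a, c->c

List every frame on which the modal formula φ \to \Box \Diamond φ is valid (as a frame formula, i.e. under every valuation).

F4

The schema corresponds to symmetry: \forall x \forall y (Rxy \to Ryx).
F1: fails — Ron but not Rno.
F2: fails — Rvx but not Rxv.
F3: fails — Rts but not Rst.
F4: holds.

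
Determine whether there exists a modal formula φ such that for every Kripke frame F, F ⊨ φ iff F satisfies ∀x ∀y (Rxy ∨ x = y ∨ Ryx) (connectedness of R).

No — not modally definable

If a class were modally definable it would be closed under disjoint unions (Goldblatt–Thomason).
Take 2 disjoint single-world reflexive frames: each is trivially connected, but their disjoint union has 2 worlds with no edge between distinct components, so it is not connected.
So the class is not modally definable.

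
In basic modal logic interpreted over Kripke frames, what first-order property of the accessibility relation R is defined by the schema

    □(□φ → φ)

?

shift-reflexivity: ∀x ∀y (Rxy → Ryy)

This schema is the T□ axiom.
Its frame correspondent is shift-reflexivity — ∀x ∀y (Rxy → Ryy).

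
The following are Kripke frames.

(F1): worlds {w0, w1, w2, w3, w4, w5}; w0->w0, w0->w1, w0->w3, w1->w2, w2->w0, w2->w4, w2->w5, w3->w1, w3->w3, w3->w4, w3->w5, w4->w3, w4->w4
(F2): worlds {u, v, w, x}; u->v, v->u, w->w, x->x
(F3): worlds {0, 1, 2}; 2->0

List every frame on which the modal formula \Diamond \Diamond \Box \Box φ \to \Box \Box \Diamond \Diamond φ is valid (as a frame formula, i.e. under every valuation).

(F2), (F3)

This is the axiom for a generalized confluence (Geach) condition; its first-order frame correspondent is \forall x \forall y \forall z ((x R^2 y \wedge x R^2 z) \to \exists w (y R^2 w \wedge z R^2 w)).
(F1): fails — w0R²w0, w0R²w5 but no w with w0R²w and w5R²w.
(F2): condition met.
(F3): condition met.
Valid on: (F2), (F3).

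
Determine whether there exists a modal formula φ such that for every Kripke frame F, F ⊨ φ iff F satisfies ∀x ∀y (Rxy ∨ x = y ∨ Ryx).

Any modally definable frame class is closed under disjoint unions.
Take 4 disjoint single-world reflexive frames: each is trivially connected, but their disjoint union has 4 worlds with no edge between distinct components, so it is not connected.
Hence connectedness of R is not modally definable.

Not modally definable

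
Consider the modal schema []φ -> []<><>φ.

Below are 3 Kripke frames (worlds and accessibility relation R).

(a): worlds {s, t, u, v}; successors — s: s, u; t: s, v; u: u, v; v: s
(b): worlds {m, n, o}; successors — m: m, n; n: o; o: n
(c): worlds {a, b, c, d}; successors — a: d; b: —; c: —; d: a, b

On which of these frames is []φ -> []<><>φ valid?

This is the axiom for a generalized confluence (Geach) condition; its first-order frame correspondent is forall x forall z (xRz -> exists w (xRw & z R^2 w)).
(a): holds.
(b): holds.
(c): fails — dRb but no w with dRw and bR²w.

(a), (b)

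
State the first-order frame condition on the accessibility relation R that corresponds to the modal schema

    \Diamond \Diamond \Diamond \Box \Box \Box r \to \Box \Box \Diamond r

\forall x \forall y \forall z ((x R^3 y \wedge x R^2 z) \to \exists w (y R^3 w \wedge zRw))

This is a Sahlqvist (Geach-type) schema ◇^3□^3r → □^2◇^1r.
First-order correspondent: \forall x \forall y \forall z ((x R^3 y \wedge x R^2 z) \to \exists w (y R^3 w \wedge zRw)).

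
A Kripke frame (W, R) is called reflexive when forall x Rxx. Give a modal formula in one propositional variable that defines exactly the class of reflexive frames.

□ψ → ψ

This is reflexivity; the standard corresponding axiom is T: □ψ → ψ.
Suppose □ψ→ψ is valid. At any x set V(ψ)={w : Rxw}. Then □ψ holds at x, so ψ holds at x, i.e. Rxx.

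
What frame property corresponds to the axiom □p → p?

Suppose □p→p is valid. At any x set V(p)={w : Rxw}. Then □p holds at x, so p holds at x, i.e. Rxx.

reflexivity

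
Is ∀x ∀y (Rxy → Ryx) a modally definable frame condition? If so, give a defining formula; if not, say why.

This is a Sahlqvist condition; the B axiom r → □◇r defines it.

Yes — defined by r → □◇r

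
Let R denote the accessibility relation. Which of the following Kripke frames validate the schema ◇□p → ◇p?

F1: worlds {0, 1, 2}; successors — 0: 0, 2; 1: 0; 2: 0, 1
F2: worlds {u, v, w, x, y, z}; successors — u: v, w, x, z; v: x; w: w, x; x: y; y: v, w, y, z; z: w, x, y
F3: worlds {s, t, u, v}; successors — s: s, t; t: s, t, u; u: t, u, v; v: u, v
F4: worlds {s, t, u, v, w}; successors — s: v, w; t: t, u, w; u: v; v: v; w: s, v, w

F1, F3

Frame correspondent (Sahlqvist): ∀x ∀y (xRy → ∃w (yRw ∧ xRw)) — i.e. a generalized confluence (Geach) condition.
F1: condition met.
F2: fails — uRx but no t with xRt and uRt.
F3: condition met.
F4: fails — tRu but no w* with uRw* and tRw*.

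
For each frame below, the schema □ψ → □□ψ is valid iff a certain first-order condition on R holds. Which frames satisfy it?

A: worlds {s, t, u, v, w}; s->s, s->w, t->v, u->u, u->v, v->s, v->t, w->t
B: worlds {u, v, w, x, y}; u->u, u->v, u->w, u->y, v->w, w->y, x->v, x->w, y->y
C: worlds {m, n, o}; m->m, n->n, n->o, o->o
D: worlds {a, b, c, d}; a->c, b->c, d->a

C

This is the axiom for transitivity; its first-order frame correspondent is ∀x ∀y ∀z (Rxy ∧ Ryz → Rxz).
A: fails — Ruv and Rvt but not Rut.
B: fails — Rxw and Rwy but not Rxy.
C: satisfies the condition.
D: fails — Rda and Rac but not Rdc.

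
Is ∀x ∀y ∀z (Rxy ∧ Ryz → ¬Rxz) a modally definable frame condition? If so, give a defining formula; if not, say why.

No

If a class were modally definable it would be closed under surjective bounded morphisms (Goldblatt–Thomason).
The 3-cycle (worlds 0,1,2 with 0→1→2→0) is intransitive. Mapping every world to a single reflexive point • is a surjective bounded morphism; the reflexive point is not intransitive (R••∧R•• but R••).
So the class is not modally definable.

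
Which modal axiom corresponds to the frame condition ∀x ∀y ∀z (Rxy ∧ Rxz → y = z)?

This is partial functionality; the standard corresponding axiom is CD: ◇r → □r.
Suppose ◇r→□r is valid. Take Rxy, Rxz and set V(r)={y}. Then ◇r at x, so □r at x, so r at z, i.e. z=y.

◇r → □r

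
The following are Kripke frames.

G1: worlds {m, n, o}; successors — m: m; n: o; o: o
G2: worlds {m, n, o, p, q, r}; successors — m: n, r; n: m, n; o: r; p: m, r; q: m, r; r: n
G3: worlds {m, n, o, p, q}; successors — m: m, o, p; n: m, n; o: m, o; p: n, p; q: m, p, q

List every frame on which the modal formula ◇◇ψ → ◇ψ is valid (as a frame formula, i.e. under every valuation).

Frame correspondent (Sahlqvist): ∀x ∀y (xR²y → ∃w (y = w ∧ xRw)) — i.e. a generalized confluence (Geach) condition.
G1: condition met.
G2: fails — mR²m but no w with m=w and mRw.
G3: fails — mR²n but no w with n=w and mRw.

G1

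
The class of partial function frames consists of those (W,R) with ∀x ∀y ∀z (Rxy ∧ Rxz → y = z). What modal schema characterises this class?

A defining formula is ◇p → □p (the CD axiom).
Suppose ◇p→□p is valid. Take Rxy, Rxz and set V(p)={y}. Then ◇p at x, so □p at x, so p at z, i.e. z=y.

◇p → □p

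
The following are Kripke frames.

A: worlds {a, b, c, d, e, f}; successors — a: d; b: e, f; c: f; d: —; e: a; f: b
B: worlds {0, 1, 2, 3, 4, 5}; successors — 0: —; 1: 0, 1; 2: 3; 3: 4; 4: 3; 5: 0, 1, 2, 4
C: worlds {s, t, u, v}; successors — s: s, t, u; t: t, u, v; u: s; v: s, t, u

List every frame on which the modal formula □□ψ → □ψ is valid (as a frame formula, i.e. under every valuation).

This is the axiom for density; its first-order frame correspondent is ∀x ∀y (Rxy → ∃z (Rxz ∧ Rzy)).
A: fails — Rcf but no z with Rcz and Rzf.
B: fails — R34 but no z with R3z and Rz4.
C: satisfies the condition.

C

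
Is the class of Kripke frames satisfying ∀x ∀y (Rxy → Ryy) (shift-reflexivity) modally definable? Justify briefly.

The condition is shift-reflexivity. A defining modal formula is □(□q → q).
Suppose □(□q→q) is valid. Take Rxy and set V(q)={w : Ryw}. Then at y, □q holds; since □(□q→q) at x, □q→q at y, so q at y, i.e. Ryy.

Yes — defined by □(□q → q)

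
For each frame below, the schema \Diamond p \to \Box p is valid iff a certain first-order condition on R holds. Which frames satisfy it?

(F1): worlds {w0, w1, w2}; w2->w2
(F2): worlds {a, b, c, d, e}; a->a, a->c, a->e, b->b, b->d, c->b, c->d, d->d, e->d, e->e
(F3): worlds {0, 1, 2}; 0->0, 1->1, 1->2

The schema corresponds to partial functionality: \forall x \forall y \forall z (Rxy \wedge Rxz \to y = z).
(F1): ✓.
(F2): fails — a sees both a and c.
(F3): fails — 1 sees both 1 and 2.

(F1)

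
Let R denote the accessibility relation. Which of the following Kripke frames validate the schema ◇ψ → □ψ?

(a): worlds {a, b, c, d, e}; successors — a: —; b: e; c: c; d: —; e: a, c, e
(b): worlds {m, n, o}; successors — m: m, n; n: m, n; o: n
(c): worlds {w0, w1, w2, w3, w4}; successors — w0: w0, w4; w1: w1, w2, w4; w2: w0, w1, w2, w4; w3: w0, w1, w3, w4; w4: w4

none

The schema corresponds to partial functionality: ∀x ∀y ∀z (Rxy ∧ Rxz → y = z).
(a): fails — e sees both a and c.
(b): fails — m sees both m and n.
(c): fails — w0 sees both w0 and w4.
Valid on no frame.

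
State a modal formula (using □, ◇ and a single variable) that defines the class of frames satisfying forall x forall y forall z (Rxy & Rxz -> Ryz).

This is the Euclidean property; the standard corresponding axiom is 5: ◇ψ → □◇ψ.
Suppose ◇ψ→□◇ψ is valid. Take Rxy, Rxz and set V(ψ)={y}. Then ◇ψ at x, so □◇ψ at x, so ◇ψ at z, so some w with Rzw has ψ; w=y, i.e. Rzy. By symmetry of the argument, Ryz.

◇ψ → □◇ψ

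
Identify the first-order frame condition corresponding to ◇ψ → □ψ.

partial functionality

This is the CD axiom.
It corresponds to partial functionality: ∀x ∀y ∀z (Rxy ∧ Rxz → y = z).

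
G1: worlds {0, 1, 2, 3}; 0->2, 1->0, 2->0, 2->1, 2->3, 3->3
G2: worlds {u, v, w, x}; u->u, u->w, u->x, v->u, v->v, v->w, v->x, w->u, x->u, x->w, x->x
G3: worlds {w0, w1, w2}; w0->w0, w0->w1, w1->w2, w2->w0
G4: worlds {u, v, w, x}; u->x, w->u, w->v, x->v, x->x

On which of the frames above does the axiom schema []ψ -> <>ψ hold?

The schema corresponds to seriality: forall x exists y Rxy.
G1: satisfies the condition.
G2: satisfies the condition.
G3: satisfies the condition.
G4: fails — world v has no successor.

G1, G2, G3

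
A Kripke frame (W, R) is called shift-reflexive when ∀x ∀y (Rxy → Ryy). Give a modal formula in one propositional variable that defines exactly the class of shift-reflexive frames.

□(□s → s)

A defining formula is □(□s → s) (the T□ axiom).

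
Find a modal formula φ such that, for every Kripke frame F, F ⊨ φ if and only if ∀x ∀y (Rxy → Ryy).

□(□p → p)

This is shift-reflexivity; the standard corresponding axiom is T□: □(□p → p).
Suppose □(□p→p) is valid. Take Rxy and set V(p)={w : Ryw}. Then at y, □p holds; since □(□p→p) at x, □p→p at y, so p at y, i.e. Ryy.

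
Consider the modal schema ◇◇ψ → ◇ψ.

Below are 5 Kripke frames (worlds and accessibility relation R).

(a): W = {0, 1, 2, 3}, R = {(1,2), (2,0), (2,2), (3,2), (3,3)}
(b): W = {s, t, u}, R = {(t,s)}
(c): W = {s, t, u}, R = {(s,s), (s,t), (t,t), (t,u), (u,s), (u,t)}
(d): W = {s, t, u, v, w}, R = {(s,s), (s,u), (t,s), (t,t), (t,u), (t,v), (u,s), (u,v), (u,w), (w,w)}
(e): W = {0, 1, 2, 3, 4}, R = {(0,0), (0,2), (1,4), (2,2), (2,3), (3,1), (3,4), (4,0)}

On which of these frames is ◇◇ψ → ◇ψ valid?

This is the axiom for transitivity; its first-order frame correspondent is ∀x ∀y ∀z (Rxy ∧ Ryz → Rxz).
(a): fails — R32 and R20 but not R30.
(b): ✓.
(c): fails — Rut and Rtu but not Ruu.
(d): fails — Rus and Rsu but not Ruu.
(e): fails — R34 and R40 but not R30.

(b)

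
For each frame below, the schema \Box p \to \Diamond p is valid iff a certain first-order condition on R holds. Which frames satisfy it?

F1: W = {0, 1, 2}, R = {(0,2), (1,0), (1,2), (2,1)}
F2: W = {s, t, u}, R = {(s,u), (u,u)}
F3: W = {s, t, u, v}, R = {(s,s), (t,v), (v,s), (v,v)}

Frame correspondent (Sahlqvist): \forall x \exists y Rxy — i.e. seriality.
F1: satisfies the condition.
F2: fails — world t has no successor.
F3: fails — world u has no successor.
Valid on: F1.

F1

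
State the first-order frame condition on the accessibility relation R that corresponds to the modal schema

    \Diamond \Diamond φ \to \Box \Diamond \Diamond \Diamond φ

\forall x \forall y \forall z ((x R^2 y \wedge xRz) \to \exists w (y = w \wedge z R^3 w))

This is a Sahlqvist (Geach-type) schema ◇^2□^0φ → □^1◇^3φ.
Minimal-valuation argument: fix x; take any y with xR^2y and any z with xR^1z. Set V(φ) to the set of worlds R-reachable from y in exactly 0 steps. Then □^0φ holds at y, so the antecedent holds at x; validity forces ◇^3φ at z, giving a w with zR^3w and yR^0w.
First-order correspondent: \forall x \forall y \forall z ((x R^2 y \wedge xRz) \to \exists w (y = w \wedge z R^3 w)).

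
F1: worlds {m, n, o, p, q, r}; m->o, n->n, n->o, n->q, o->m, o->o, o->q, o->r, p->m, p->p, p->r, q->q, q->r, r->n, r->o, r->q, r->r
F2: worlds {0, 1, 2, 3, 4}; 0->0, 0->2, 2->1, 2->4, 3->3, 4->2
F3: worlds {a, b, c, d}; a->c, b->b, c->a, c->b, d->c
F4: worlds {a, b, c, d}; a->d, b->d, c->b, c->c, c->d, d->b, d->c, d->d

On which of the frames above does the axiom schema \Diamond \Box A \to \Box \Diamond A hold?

F4

Frame correspondent (Sahlqvist): \forall x \forall y \forall z (Rxy \wedge Rxz \to \exists w (Ryw \wedge Rzw)) — i.e. convergence.
F1: fails — Rom and Roq but m and q have no common successor.
F2: fails — R00 and R02 but 0 and 2 have no common successor.
F3: fails — Rcb and Rca but b and a have no common successor.
F4: holds.
Valid on: F4.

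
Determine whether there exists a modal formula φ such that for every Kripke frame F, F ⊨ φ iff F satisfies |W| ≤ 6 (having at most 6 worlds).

Not definable by any modal formula

Modal frame validity is preserved under disjoint unions.
Any modal formula valid on each of 7 disjoint one-world frames is valid on their disjoint union (validity is preserved under disjoint unions). Each one-world frame has |W|=1≤6, but the union has |W|=7.
Hence having at most 6 worlds is not modally definable.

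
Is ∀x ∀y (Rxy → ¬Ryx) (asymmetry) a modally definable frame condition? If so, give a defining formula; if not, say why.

Modal frame validity is preserved under surjective bounded morphisms.
The 3-cycle (worlds w0,w1,w2 with w0→w1→w2→w0) is asymmetric. Mapping every world to a single reflexive point • is a surjective bounded morphism, and the reflexive point is not asymmetric (R•• but asymmetry requires ¬R••).
Hence asymmetry is not modally definable.

Not modally definable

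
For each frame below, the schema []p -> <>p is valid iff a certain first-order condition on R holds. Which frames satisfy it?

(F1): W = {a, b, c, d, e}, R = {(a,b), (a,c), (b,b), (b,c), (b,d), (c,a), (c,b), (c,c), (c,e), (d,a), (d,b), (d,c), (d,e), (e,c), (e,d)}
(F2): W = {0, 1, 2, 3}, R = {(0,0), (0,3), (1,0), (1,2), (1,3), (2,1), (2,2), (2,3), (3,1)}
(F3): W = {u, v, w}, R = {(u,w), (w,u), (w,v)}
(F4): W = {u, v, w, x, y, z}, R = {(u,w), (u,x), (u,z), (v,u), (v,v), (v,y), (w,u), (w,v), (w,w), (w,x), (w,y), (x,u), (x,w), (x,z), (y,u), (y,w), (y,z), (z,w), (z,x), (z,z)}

Frame correspondent (Sahlqvist): forall x exists y Rxy — i.e. seriality.
(F1): condition met.
(F2): condition met.
(F3): fails — world v has no successor.
(F4): condition met.
Valid on: (F1), (F2), (F4).

(F1), (F2), (F4)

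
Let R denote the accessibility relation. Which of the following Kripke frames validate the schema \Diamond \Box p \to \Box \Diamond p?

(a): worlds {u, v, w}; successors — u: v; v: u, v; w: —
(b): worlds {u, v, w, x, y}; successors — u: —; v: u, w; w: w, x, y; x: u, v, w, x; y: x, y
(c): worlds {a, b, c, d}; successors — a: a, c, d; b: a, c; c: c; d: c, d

(a), (c)

The schema corresponds to convergence: \forall x \forall y \forall z (Rxy \wedge Rxz \to \exists w (Ryw \wedge Rzw)).
(a): satisfies the condition.
(b): fails — Rvw and Rvu but w and u have no common successor.
(c): satisfies the condition.
Valid on: (a), (c).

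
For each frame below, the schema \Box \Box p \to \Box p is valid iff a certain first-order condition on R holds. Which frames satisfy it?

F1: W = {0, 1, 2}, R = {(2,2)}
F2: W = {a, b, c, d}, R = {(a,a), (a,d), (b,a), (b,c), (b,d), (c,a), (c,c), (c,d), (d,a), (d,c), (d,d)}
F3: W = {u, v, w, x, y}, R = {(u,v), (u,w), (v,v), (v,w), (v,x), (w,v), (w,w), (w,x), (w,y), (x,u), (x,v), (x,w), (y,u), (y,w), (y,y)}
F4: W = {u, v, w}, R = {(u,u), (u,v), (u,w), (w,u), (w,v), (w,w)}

The schema corresponds to density: \forall x \forall y (Rxy \to \exists z (Rxz \wedge Rzy)).
F1: ✓.
F2: ✓.
F3: fails — Rxu but no z with Rxz and Rzu.
F4: ✓.
Valid on: F1, F2, F4.

F1, F2, F4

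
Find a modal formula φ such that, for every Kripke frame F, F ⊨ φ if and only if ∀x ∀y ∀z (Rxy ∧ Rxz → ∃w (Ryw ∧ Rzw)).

◇□r → □◇r

A defining formula is ◇□r → □◇r (the .2 axiom).
Suppose ◇□r→□◇r is valid. Take Rxy, Rxz and set V(r)={w : Ryw}. Then □r at y so ◇□r at x, so □◇r at x, so ◇r at z, giving w with Rzw and Ryw.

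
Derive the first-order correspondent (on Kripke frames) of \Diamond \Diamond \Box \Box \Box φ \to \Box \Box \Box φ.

This is a Sahlqvist (Geach-type) schema ◇^2□^3φ → □^3◇^0φ.
Minimal-valuation argument: fix x; take any y with xR^2y and any z with xR^3z. Set V(φ) to the set of worlds R-reachable from y in exactly 3 steps. Then □^3φ holds at y, so the antecedent holds at x; validity forces ◇^0φ at z, giving a w with zR^0w and yR^3w.
First-order correspondent: \forall x \forall y \forall z ((x R^2 y \wedge x R^3 z) \to \exists w (y R^3 w \wedge z = w)).

\forall x \forall y \forall z ((x R^2 y \wedge x R^3 z) \to \exists w (y R^3 w \wedge z = w))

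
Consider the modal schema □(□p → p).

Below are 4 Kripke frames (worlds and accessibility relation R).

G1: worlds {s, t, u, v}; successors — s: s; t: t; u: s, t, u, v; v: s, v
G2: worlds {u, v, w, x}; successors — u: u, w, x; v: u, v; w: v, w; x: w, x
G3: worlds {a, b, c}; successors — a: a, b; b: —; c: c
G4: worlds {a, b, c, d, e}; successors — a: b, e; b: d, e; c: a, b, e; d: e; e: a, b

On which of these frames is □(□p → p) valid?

G1, G2

The schema corresponds to shift-reflexivity: ∀x ∀y (Rxy → Ryy).
G1: condition met.
G2: condition met.
G3: fails — Rab but not Rbb.
G4: fails — Reb but not Rbb.
Valid on: G1, G2.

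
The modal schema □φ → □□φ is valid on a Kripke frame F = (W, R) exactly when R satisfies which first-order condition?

transitivity: ∀x ∀y ∀z (Rxy ∧ Ryz → Rxz)

Suppose □φ→□□φ is valid. Take Rxy, Ryz and set V(φ)={w : Rxw}. Then □φ at x, so □□φ at x, so □φ at y, so φ at z, i.e. Rxz.
The converse is a direct semantic check.
Frame condition: ∀x ∀y ∀z (Rxy ∧ Ryz → Rxz).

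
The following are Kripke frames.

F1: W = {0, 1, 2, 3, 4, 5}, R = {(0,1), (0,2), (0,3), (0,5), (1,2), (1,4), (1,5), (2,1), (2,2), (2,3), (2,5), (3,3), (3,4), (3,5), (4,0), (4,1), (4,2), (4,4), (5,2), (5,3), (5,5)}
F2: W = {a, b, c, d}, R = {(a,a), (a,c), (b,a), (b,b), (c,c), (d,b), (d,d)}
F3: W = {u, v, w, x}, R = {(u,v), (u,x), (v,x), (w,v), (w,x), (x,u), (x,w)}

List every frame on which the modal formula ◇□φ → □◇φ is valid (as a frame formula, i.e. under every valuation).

F1, F2

Frame correspondent (Sahlqvist): ∀x ∀y ∀z (Rxy ∧ Rxz → ∃w (Ryw ∧ Rzw)) — i.e. convergence.
F1: ✓.
F2: ✓.
F3: fails — Ruv and Rux but v and x have no common successor.
Valid on: F1, F2.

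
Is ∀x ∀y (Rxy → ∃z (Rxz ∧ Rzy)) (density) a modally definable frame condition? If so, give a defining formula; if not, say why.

Yes — defined by □□q → □q

The condition is density. A defining modal formula is □□q → □q.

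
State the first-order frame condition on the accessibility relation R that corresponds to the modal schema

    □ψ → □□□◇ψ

This is a Sahlqvist (Geach-type) schema ◇^0□^1ψ → □^3◇^1ψ.
First-order correspondent: ∀x ∀z (xR³z → ∃w (xRw ∧ zRw)).

∀x ∀z (xR³z → ∃w (xRw ∧ zRw))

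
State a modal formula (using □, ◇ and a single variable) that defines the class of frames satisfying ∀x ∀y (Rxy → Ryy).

□(□s → s)

This is shift-reflexivity; the standard corresponding axiom is T□: □(□s → s).
Suppose □(□s→s) is valid. Take Rxy and set V(s)={w : Ryw}. Then at y, □s holds; since □(□s→s) at x, □s→s at y, so s at y, i.e. Ryy.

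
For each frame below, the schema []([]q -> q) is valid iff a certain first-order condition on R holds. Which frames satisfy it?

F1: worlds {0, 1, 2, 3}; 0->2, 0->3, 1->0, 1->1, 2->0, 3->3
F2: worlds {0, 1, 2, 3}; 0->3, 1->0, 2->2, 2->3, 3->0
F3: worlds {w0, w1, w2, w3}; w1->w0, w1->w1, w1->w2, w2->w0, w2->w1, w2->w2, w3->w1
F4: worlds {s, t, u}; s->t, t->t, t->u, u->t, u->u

F4

Frame correspondent (Sahlqvist): forall x forall y (Rxy -> Ryy) — i.e. shift-reflexivity.
F1: fails — R10 but not R00.
F2: fails — R10 but not R00.
F3: fails — Rw1w0 but not Rw0w0.
F4: condition met.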